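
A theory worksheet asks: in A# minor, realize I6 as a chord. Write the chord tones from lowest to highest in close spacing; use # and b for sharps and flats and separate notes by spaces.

I6 is the major tonic (Picardy third), borrowed from the parallel major. In A# minor that root is A#.
So the chord is A#-C##-E#.
The figured bass 6 indicates first inversion, placing the third (C##) in the bass: C##-E#-A#.

C## E# A#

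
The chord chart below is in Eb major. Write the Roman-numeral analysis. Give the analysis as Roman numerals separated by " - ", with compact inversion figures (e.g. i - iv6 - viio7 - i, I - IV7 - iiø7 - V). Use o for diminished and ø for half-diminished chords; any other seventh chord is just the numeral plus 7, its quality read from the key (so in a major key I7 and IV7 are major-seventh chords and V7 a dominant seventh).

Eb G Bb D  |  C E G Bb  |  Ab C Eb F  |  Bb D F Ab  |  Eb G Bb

Eb-G-Bb-D: major seventh chord on Eb = scale degree 1 → I7.
C-E-G-Bb: a dominant seventh chord on C, the applied dominant of ii → V7/ii.
Ab-C-Eb-F: minor seventh chord on F = scale degree 2 → ii65.
Bb-D-F-Ab: dominant seventh chord on Bb = scale degree 5 → V7.
Eb-G-Bb: root Eb is the tonic; major triad there is I.

I7 - V7/ii - ii65 - V7 - I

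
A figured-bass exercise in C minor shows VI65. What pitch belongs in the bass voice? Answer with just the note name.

C

VI in C minor has root Ab; the chord is Ab-C-Eb-G.
The figure 65 means first inversion — the third is in the bass.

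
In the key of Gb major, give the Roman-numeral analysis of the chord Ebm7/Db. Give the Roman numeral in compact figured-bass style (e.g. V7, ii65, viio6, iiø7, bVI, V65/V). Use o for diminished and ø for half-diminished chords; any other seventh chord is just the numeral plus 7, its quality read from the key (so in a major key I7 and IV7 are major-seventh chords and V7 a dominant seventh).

vi42

Stacked in thirds the chord is Eb-Gb-Bb-Db: a minor seventh chord on Eb.
Eb is scale degree 6 in Gb major, and a minor seventh chord on that degree is written vi7.
With Db in the bass the chord is in third inversion, so the figured bass is 42.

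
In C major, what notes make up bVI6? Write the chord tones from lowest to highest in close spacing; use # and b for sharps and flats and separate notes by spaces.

C Eb Ab

Scale degree 6 in C major is A; lowering it a half step gives Ab. bVI6 is a major triad on the lowered sixth degree, borrowed from the parallel minor.
So the chord is Ab-C-Eb.
With the 6 figure the chord is in first inversion; from the bass C upward in close position it reads C-Eb-Ab.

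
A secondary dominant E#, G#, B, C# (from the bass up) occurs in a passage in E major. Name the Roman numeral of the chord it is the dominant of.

The chord is a dominant seventh chord on C#.
A dominant resolves down a perfect fifth: C# → F#. In E major, F# is scale degree 2, i.e. ii.

ii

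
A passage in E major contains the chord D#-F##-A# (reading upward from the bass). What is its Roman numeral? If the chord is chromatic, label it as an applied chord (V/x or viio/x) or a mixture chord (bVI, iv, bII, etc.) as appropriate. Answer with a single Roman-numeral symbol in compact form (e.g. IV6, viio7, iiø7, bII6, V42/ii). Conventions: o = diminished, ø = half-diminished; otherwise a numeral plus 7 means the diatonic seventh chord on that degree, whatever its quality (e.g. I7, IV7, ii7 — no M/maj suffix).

V/iii

The pitches D#-F##-A# form a major triad rooted on D#.
D# is not a diatonic chord root with this quality in E major, but it lies a perfect fifth above G# (iii), so the chord functions as an applied dominant of iii.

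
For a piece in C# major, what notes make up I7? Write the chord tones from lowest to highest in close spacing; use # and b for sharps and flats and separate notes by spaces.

The numeral's case and figure indicate a major seventh chord. In C# major its root, the first degree, is C#.
Stacking thirds from C# gives C#-E#-G#-B#.

C# E# G# B#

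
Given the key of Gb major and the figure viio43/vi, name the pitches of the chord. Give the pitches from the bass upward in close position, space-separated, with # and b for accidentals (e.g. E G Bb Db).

viio43/vi is a secondary leading-tone chord. The target vi is Eb in Gb major; the applied chord is rooted a semitone below, on D.
Building a fully diminished seventh chord on D gives D-F-Ab-Cb.
With the 43 figure the chord is in second inversion; from the bass Ab upward in close position it reads Ab-Cb-D-F.

Ab Cb D F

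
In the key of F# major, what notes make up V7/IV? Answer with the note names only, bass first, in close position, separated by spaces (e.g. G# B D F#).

F# A# C# E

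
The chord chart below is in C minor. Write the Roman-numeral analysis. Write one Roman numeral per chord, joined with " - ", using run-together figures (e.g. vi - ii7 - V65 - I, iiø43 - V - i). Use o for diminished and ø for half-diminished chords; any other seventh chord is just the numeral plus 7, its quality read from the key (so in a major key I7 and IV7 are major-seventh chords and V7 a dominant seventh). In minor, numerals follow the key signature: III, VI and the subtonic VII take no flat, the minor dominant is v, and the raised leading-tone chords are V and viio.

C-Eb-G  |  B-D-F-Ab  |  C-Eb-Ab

C-Eb-G: root C is the tonic; minor triad there is i.
B-D-F-Ab: fully diminished seventh chord on B = scale degree 7 → viio7.
C-Eb-Ab: root Ab is the submediant; major triad there is VI6.

i - viio7 - VI6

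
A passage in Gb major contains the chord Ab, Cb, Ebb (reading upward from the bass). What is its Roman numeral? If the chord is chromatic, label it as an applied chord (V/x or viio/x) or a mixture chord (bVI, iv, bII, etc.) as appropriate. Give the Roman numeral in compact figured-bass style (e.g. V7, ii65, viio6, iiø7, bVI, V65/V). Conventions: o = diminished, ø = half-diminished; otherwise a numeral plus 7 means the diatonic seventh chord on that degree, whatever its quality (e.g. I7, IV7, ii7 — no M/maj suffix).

The pitches Ab-Cb-Ebb form a diminished triad rooted on Ab.
Ab is the second degree of Gb major. This is the diminished supertonic triad, borrowed from the parallel minor.

iio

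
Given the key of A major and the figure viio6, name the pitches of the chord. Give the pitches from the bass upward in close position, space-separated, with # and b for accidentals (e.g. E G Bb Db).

In A major, scale degree 7 is G#, and the diatonic chord built there is a diminished triad.
That chord is spelled G#-B-D.
The figured bass 6 indicates first inversion, placing the third (B) in the bass: B-D-G#.

B D G#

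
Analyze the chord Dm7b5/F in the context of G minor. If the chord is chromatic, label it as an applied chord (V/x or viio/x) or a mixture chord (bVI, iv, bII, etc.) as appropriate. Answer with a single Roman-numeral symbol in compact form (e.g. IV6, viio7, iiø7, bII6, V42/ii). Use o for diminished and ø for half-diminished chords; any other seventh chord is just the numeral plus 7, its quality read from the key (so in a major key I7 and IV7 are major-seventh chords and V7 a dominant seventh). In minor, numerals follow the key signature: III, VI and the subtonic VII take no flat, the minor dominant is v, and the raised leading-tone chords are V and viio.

viiø65/VI

The pitches D-F-Ab-C form a half-diminished seventh chord rooted on D.
D sits a half step below Eb (VI in G minor); a diminished chord there is the applied leading-tone chord of VI.
With F in the bass the chord is in first inversion, so the figured bass is 65.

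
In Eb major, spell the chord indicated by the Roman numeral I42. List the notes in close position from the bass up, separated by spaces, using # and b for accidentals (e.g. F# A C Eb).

D Eb G Bb

In Eb major, scale degree 1 is Eb, and the diatonic chord built there is a major seventh chord.
Stacking thirds from Eb gives Eb-G-Bb-D.
With the 42 figure the chord is in third inversion; from the bass D upward in close position it reads D-Eb-G-Bb.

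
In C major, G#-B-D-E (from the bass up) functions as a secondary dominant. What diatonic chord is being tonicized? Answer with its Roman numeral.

The chord is a dominant seventh chord on E.
A dominant resolves down a perfect fifth: E → A. In C major, A is scale degree 6, i.e. vi.

vi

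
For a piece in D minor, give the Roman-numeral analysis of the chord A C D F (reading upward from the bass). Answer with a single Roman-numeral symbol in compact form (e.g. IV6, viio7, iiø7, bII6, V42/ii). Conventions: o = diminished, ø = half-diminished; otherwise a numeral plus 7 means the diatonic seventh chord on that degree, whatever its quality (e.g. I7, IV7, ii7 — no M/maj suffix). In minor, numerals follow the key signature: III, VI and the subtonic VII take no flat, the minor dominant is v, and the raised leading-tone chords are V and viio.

i43

Stacked in thirds the chord is D-F-A-C: a minor seventh chord on D.
In D minor, D is the tonic; the diatonic minor seventh chord there is i7.
With A in the bass the chord is in second inversion, so the figured bass is 43.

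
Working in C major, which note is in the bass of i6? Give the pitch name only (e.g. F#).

i in C major has root C; the chord is C-Eb-G.
The figure 6 means first inversion — the third is in the bass.

Eb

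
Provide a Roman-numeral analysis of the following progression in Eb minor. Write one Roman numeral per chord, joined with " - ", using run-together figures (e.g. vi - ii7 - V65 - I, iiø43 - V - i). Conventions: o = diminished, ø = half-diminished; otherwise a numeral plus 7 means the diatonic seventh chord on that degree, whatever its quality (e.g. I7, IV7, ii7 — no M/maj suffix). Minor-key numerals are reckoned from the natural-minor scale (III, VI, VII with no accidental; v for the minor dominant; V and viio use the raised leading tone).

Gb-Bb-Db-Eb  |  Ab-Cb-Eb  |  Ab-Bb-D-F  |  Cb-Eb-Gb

Gb-Bb-Db-Eb: root Eb is the tonic; minor seventh chord there is i65.
Ab-Cb-Eb has root Ab, degree 4 in Eb minor, so iv.
Ab-Bb-D-F: dominant seventh chord on Bb = scale degree 5 → V42.
Cb-Eb-Gb has root Cb, degree 6 in Eb minor, so VI.

i65 - iv - V42 - VI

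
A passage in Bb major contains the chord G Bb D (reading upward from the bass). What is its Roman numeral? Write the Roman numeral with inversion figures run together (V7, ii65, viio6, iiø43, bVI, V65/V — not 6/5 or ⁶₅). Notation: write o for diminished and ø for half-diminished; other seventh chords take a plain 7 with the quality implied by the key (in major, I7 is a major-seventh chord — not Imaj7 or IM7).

vi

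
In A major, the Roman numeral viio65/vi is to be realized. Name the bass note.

The applied chord viio65/vi is rooted on E#: E#-G#-B-D.
The figure 65 means first inversion — the third is in the bass.

G#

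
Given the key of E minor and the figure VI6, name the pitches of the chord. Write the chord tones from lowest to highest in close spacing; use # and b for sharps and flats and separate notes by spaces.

E G C

The numeral's case and figure indicate a major triad. In E minor its root, scale degree 6, is C.
Stacking thirds from C gives C-E-G.
The figured bass 6 indicates first inversion, placing the third (E) in the bass: E-G-C.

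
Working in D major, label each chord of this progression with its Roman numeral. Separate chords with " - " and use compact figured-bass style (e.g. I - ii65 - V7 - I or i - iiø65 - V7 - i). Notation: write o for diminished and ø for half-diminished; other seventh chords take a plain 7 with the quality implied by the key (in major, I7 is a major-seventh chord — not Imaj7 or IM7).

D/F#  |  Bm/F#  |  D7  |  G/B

I6 - vi64 - V7/IV - IV6

D/F#: root D is the tonic; major triad there is I6.
Bm/F#: minor triad on B = scale degree 6 → vi64.
D7: chromatic; D is V of IV, so V7/IV.
G/B has root G, degree 4 in D major, so IV6.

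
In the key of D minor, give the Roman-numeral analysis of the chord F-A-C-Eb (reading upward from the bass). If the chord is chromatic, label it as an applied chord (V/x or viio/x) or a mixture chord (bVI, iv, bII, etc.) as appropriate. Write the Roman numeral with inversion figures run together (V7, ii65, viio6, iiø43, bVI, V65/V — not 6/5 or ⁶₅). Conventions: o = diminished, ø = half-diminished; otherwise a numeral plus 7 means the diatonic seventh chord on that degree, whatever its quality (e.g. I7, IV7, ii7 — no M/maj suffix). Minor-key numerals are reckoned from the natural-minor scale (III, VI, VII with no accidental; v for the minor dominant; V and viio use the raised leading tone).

V7/VI

The pitches F-A-C-Eb form a dominant seventh chord rooted on F.
F is not a diatonic chord root with this quality in D minor, but it lies a perfect fifth above Bb (VI), so the chord functions as an applied dominant of VI.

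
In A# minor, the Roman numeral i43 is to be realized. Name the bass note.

i in A# minor has root A#; the chord is A#-C#-E#-G#.
The figure 43 means second inversion — the fifth is in the bass.

E#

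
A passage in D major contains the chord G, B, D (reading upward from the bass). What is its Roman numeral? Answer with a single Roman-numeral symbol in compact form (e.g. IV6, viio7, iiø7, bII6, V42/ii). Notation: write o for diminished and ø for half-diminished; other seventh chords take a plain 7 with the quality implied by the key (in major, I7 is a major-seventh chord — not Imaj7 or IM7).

IV

Stacked in thirds the chord is G-B-D: a major triad on G.
In D major, G is the subdominant; the diatonic major triad there is IV.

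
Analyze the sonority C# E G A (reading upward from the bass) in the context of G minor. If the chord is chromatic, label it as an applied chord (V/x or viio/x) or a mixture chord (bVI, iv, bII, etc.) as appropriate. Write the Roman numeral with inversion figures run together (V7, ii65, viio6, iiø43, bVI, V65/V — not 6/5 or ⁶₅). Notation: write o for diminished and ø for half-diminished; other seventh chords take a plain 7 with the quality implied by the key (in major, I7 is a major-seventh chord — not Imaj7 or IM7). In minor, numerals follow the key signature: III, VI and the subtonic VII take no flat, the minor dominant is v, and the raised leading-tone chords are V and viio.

V65/V

Stacked in thirds the chord is A-C#-E-G: a dominant seventh chord on A.
A is not a diatonic chord root with this quality in G minor, but it lies a perfect fifth above D (V), so the chord functions as an applied dominant of V.
With C# in the bass the chord is in first inversion, so the figured bass is 65.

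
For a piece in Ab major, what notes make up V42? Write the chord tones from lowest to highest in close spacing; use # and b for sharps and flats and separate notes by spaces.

The numeral's case and figure indicate a dominant seventh chord. In Ab major its root, scale degree 5, is Eb.
Stacking thirds from Eb gives Eb-G-Bb-Db.
The figured bass 42 indicates third inversion, placing the seventh (Db) in the bass: Db-Eb-G-Bb.

Db Eb G Bb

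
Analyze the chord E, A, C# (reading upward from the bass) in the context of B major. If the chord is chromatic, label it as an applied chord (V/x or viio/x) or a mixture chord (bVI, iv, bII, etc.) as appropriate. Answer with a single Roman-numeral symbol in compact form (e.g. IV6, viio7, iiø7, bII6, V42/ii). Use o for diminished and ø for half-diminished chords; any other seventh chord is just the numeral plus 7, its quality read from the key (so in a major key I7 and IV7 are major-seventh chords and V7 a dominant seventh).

bVII64

The pitches A-C#-E form a major triad rooted on A.
A is the lowered seventh degree of B major (diatonic 7 would be A#). This is a major triad on the lowered seventh degree (the subtonic), borrowed from the parallel minor.
With E in the bass the chord is in second inversion, so the figured bass is 64.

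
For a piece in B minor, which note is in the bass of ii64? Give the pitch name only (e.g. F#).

G#

ii in B minor has root C#; the chord is C#-E-G#.
The figure 64 means second inversion — the fifth is in the bass.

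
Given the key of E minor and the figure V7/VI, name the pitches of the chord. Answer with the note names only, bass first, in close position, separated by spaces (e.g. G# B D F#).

The slash means an applied dominant: we want the dominant of VI. In E minor, VI is C major, and its dominant is built on G.
Building a dominant seventh chord on G gives G-B-D-F.

G B D F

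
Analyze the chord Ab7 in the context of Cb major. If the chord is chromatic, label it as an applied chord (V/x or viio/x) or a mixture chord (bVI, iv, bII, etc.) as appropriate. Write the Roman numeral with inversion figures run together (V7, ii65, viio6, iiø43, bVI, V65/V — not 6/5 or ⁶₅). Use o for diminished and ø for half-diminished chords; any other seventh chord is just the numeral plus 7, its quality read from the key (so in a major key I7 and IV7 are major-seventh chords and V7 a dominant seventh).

V7/ii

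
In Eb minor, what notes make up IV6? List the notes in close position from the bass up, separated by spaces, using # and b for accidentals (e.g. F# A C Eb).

C Eb Ab

Scale degree 4 in Eb minor is Ab; here the chord built on it is altered to a major triad. IV6 is the major subdominant, borrowed from the parallel major.
So the chord is Ab-C-Eb.
With the 6 figure the chord is in first inversion; from the bass C upward in close position it reads C-Eb-Ab.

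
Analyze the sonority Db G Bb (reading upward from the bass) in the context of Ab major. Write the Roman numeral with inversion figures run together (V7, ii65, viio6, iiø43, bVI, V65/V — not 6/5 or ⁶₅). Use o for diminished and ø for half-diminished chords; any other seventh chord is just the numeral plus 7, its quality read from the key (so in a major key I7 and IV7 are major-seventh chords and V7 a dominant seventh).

The pitches G-Bb-Db form a diminished triad rooted on G.
In Ab major, G is the leading tone; the diatonic diminished triad there is viio.
With Db in the bass the chord is in second inversion, so the figured bass is 64.

viio64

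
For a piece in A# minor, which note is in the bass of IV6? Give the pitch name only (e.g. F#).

F##

IV in A# minor has root D#; the chord is D#-F##-A#.
The figure 6 means first inversion — the third is in the bass.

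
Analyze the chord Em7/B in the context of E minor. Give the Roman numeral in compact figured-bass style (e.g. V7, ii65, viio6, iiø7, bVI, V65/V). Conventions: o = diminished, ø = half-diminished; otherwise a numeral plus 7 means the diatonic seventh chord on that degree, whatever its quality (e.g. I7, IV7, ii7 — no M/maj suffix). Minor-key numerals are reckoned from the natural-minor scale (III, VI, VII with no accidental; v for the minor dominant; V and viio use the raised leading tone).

i43

Stacked in thirds the chord is E-G-B-D: a minor seventh chord on E.
E is scale degree 1 in E minor, and a minor seventh chord on that degree is written i7.
With B in the bass the chord is in second inversion, so the figured bass is 43.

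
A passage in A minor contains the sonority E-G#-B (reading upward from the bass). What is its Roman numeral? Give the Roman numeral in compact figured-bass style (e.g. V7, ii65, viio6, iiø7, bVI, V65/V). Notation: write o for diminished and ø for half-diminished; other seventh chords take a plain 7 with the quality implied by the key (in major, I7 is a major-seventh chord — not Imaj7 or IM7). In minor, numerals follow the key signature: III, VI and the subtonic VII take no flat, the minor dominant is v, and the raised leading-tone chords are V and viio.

V

The pitches E-G#-B form a major triad rooted on E.
E is scale degree 5 in A minor, and a major triad on that degree is written V.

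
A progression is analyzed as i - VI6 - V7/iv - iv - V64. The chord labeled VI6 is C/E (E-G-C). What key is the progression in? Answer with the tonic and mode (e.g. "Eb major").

VI6 is given as E-G-C — a major triad with root C.
VI6 on C implies C is the submediant; that puts the tonic at E, and the uppercase numeral fits minor mode.

E minor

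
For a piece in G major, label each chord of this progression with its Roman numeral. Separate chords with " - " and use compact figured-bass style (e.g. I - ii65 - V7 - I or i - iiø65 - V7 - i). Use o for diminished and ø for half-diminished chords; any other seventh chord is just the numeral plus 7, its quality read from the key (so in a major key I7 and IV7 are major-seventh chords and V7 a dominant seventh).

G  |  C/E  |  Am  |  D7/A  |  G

G: root G is the tonic; major triad there is I.
C/E: major triad on C = scale degree 4 → IV6.
Am: minor triad on A = scale degree 2 → ii.
D7/A: root D is the dominant; dominant seventh chord there is V43.
G has root G, degree 1 in G major, so I.

I - IV6 - ii - V43 - I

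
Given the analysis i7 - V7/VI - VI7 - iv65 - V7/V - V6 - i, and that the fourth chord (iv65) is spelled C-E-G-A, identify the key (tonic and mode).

The anchor chord is a minor seventh chord on A, labeled iv65.
Counting down 3 scale steps from A places the tonic on E; a minor seventh chord on degree 4 is diatonic only in minor.

E minor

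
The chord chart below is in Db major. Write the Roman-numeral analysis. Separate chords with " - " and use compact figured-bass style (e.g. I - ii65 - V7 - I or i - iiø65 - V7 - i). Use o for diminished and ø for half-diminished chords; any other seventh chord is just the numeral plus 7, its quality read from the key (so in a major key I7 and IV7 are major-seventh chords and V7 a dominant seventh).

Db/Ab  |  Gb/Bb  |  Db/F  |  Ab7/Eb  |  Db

I64 - IV6 - I6 - V43 - I

Db/Ab has root Db, degree 1 in Db major, so I64.
Gb/Bb: root Gb is the subdominant; major triad there is IV6.
Db/F has root Db, degree 1 in Db major, so I6.
Ab7/Eb: root Ab is the dominant; dominant seventh chord there is V43.
Db has root Db, degree 1 in Db major, so I.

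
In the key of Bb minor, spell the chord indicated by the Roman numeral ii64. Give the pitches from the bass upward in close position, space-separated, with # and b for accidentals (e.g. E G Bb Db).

ii64 is the minor supertonic, borrowed from the parallel major (the Dorian ii). In Bb minor that root is C.
So the chord is C-Eb-G, a minor triad.
With the 64 figure the chord is in second inversion; from the bass G upward in close position it reads G-C-Eb.

G C Eb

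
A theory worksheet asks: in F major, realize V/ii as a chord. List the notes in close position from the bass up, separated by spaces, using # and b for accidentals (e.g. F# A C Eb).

D F# A

V/ii is a secondary dominant — the dominant triad of ii. ii in F major is G, so the applied chord's root is D, a perfect fifth above.
Building a major triad on D gives D-F#-A.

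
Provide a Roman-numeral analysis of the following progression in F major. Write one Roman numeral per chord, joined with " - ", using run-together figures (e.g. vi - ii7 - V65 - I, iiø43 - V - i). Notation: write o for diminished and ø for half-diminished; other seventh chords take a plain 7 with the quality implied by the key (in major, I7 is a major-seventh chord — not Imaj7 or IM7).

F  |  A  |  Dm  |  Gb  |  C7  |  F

F: root F is the tonic; major triad there is I.
A is the secondary dominant of vi (major triad on A): V/vi.
Dm: minor triad on D = scale degree 6 → vi.
Gb: major triad on Gb — chromatic; Gb is the lowered second degree, so this is the Neapolitan chord, bII.
C7: root C is the dominant; dominant seventh chord there is V7.
F: major triad on F = scale degree 1 → I.

I - V/vi - vi - bII - V7 - I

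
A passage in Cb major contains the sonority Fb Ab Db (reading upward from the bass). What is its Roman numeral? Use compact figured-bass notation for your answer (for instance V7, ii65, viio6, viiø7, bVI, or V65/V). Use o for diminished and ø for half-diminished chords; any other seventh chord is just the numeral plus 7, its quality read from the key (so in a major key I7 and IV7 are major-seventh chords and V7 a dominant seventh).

The pitches Db-Fb-Ab form a minor triad rooted on Db.
Db is scale degree 2 in Cb major, and a minor triad on that degree is written ii.
With Fb in the bass the chord is in first inversion, so the figured bass is 6.

ii6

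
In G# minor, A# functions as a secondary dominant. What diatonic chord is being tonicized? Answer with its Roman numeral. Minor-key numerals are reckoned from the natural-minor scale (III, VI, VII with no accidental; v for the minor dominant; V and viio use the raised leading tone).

The chord is a major triad on A#.
A dominant resolves down a perfect fifth: A# → D#. In G# minor, D# is scale degree 5, i.e. V.

V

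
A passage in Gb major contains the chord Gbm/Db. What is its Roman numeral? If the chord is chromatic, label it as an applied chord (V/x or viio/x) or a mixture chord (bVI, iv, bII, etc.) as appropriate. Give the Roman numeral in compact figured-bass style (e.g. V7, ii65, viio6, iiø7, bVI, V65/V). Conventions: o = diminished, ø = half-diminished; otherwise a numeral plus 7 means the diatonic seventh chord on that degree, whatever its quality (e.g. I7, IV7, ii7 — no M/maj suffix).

Stacked in thirds the chord is Gb-Bbb-Db: a minor triad on Gb.
Gb is the first degree of Gb major. This is the minor tonic, borrowed from the parallel minor.
With Db in the bass the chord is in second inversion, so the figured bass is 64.

i64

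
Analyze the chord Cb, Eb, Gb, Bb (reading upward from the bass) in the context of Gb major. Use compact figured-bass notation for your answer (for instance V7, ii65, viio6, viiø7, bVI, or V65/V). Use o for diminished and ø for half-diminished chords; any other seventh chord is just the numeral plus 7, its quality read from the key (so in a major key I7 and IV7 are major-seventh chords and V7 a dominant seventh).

Stacked in thirds the chord is Cb-Eb-Gb-Bb: a major seventh chord on Cb.
Cb is scale degree 4 in Gb major, and a major seventh chord on that degree is written IV7.

IV7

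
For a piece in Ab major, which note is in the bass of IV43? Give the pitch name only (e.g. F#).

Ab

IV in Ab major has root Db; the chord is Db-F-Ab-C.
The figure 43 means second inversion — the fifth is in the bass.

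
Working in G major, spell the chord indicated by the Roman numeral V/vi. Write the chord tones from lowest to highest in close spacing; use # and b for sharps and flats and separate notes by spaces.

V/vi is a secondary dominant — the dominant triad of vi. vi in G major is E, so the applied chord's root is B, a perfect fifth above.
Building a major triad on B gives B-D#-F#.

B D# F#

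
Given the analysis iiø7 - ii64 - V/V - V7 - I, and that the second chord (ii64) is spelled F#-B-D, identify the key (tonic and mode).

ii64 is given as F#-B-D — a minor triad with root B.
Counting down one scale step from B places the tonic on A; a minor triad on degree 2 is diatonic only in major.

A major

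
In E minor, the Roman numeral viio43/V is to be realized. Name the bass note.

E

The applied chord viio43/V is rooted on A#: A#-C#-E-G.
The figure 43 means second inversion — the fifth is in the bass.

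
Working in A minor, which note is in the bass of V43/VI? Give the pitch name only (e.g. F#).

G

The applied chord V43/VI is rooted on C: C-E-G-Bb.
The figure 43 means second inversion — the fifth is in the bass.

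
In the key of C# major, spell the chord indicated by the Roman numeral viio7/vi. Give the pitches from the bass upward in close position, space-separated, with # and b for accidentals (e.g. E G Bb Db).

viio7/vi is a secondary leading-tone chord. The target vi is A# in C# major; the applied chord is rooted a semitone below, on G##.
Building a fully diminished seventh chord on G## gives G##-B#-D#-F#.

G## B# D# F#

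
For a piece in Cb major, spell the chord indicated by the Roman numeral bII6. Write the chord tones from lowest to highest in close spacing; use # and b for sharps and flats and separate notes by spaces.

Fb Abb Dbb

Scale degree 2 in Cb major is Db; lowering it a half step gives Dbb. bII6 is the Neapolitan sixth — a major triad on the lowered second degree, here in its customary first inversion.
So the chord is Dbb-Fb-Abb.
With the 6 figure the chord is in first inversion; from the bass Fb upward in close position it reads Fb-Abb-Dbb.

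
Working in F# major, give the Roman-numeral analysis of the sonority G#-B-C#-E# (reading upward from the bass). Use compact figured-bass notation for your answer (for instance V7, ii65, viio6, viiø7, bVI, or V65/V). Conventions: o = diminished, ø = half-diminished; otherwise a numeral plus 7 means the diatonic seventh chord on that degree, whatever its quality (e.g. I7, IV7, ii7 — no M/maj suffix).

V43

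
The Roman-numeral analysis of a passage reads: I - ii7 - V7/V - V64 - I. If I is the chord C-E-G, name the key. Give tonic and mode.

C major

The chord C is a major triad rooted on C; its label is I.
If C is scale degree 1 and the mode makes that degree carry a major triad, the tonic is C and the mode is major.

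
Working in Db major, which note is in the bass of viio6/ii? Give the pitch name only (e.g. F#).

The applied chord viio6/ii is rooted on D: D-F-Ab.
The figure 6 means first inversion — the third is in the bass.

F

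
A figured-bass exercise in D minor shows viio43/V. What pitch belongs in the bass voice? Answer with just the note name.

D

The applied chord viio43/V is rooted on G#: G#-B-D-F.
The figure 43 means second inversion — the fifth is in the bass.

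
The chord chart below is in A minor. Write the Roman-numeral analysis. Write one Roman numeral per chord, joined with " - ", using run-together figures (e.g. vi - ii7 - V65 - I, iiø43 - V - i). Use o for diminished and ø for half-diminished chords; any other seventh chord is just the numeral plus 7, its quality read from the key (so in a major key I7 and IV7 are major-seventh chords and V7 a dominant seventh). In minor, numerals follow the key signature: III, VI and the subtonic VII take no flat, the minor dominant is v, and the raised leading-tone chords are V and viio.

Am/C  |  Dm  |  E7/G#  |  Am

i6 - iv - V65 - i

Am/C has root A, degree 1 in A minor, so i6.
Dm has root D, degree 4 in A minor, so iv.
E7/G#: dominant seventh chord on E = scale degree 5 → V65.
Am has root A, degree 1 in A minor, so i.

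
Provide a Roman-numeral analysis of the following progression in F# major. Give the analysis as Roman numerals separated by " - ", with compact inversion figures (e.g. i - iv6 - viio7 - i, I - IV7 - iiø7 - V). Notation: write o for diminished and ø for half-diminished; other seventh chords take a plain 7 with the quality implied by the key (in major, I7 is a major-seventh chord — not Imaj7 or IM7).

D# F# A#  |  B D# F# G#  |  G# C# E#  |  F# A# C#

vi - ii65 - V64 - I

D#-F#-A#: root D# is the submediant; minor triad there is vi.
B-D#-F#-G#: minor seventh chord on G# = scale degree 2 → ii65.
G#-C#-E#: root C# is the dominant; major triad there is V64.
F#-A#-C#: major triad on F# = scale degree 1 → I.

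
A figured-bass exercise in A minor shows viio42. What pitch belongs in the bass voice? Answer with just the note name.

F

viio in A minor has root G#; the chord is G#-B-D-F.
The figure 42 means third inversion — the seventh is in the bass.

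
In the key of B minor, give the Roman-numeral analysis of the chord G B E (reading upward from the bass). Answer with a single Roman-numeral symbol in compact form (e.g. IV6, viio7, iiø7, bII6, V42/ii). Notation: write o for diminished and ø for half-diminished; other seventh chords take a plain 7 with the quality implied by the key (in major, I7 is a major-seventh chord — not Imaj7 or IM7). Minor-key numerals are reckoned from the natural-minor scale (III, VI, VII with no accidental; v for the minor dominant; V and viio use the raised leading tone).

The pitches E-G-B form a minor triad rooted on E.
In B minor, E is the subdominant; the diatonic minor triad there is iv.
With G in the bass the chord is in first inversion, so the figured bass is 6.

iv6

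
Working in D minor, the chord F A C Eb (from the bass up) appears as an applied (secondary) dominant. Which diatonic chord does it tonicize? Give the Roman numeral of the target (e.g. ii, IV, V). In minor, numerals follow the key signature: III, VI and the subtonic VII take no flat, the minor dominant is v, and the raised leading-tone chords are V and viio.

VI

The chord is a dominant seventh chord on F.
A dominant resolves down a perfect fifth: F → Bb. In D minor, Bb is scale degree 6, i.e. VI.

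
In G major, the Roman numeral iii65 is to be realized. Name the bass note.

D

iii in G major has root B; the chord is B-D-F#-A.
The figure 65 means first inversion — the third is in the bass.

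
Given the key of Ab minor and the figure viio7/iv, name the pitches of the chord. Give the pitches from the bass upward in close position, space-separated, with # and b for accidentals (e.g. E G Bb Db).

C Eb Gb Bbb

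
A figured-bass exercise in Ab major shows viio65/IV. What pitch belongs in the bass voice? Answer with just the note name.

The applied chord viio65/IV is rooted on C: C-Eb-Gb-Bbb.
The figure 65 means first inversion — the third is in the bass.

Eb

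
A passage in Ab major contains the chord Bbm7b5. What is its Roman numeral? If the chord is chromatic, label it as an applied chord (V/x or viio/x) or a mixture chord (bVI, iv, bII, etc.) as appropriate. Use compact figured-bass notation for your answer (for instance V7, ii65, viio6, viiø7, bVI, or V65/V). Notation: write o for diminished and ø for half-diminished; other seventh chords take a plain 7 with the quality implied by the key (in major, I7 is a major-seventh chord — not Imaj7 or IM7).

The pitches Bb-Db-Fb-Ab form a half-diminished seventh chord rooted on Bb.
Bb is the second degree of Ab major. This is the half-diminished supertonic seventh, borrowed from the parallel minor.

iiø7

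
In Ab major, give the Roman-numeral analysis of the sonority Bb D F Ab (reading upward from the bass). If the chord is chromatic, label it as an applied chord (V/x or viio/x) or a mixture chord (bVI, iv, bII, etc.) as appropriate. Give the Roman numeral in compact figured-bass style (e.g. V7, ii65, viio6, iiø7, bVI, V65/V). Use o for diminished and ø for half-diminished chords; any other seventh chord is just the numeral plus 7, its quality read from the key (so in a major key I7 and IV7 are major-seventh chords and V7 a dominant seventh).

The pitches Bb-D-F-Ab form a dominant seventh chord rooted on Bb.
Bb is not a diatonic chord root with this quality in Ab major, but it lies a perfect fifth above Eb (V), so the chord functions as an applied dominant of V.

V7/V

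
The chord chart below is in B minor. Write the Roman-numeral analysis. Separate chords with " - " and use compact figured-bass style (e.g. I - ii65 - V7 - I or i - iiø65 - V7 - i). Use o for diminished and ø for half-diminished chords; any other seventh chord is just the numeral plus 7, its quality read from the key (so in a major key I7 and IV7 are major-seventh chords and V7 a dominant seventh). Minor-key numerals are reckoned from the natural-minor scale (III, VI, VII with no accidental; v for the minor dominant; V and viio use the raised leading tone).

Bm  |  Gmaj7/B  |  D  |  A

i - VI65 - III - VII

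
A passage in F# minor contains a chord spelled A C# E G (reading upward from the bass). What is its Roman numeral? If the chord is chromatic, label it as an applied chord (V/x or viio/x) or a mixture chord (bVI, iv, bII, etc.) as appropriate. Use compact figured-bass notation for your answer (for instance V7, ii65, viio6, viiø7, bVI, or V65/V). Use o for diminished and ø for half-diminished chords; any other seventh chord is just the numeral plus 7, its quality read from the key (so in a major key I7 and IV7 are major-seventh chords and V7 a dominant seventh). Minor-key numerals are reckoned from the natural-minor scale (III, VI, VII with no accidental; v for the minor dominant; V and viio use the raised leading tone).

The pitches A-C#-E-G form a dominant seventh chord rooted on A.
A is not a diatonic chord root with this quality in F# minor, but it lies a perfect fifth above D (VI), so the chord functions as an applied dominant of VI.

V7/VI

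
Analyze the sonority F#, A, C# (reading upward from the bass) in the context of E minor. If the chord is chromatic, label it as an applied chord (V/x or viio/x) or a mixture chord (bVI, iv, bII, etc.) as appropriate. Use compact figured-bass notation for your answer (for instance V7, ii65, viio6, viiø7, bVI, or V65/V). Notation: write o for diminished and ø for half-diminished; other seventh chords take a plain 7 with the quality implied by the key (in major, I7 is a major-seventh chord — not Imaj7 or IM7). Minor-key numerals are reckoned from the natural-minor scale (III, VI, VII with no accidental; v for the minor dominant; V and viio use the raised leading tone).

ii

Stacked in thirds the chord is F#-A-C#: a minor triad on F#.
F# is the second degree of E minor. This is the minor supertonic, borrowed from the parallel major (the Dorian ii).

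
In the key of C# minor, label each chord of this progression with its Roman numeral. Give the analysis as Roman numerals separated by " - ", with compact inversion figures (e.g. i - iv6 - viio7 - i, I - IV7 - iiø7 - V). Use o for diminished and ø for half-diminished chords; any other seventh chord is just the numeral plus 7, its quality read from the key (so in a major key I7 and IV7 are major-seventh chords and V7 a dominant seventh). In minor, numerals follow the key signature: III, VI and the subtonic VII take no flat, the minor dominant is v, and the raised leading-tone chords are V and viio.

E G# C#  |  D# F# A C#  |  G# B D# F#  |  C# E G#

i6 - iiø7 - v7 - i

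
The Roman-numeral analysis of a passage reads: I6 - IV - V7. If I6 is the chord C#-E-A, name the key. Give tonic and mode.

The chord A/C# is a major triad rooted on A; its label is I6.
If A is scale degree 1 and the mode makes that degree carry a major triad, the tonic is A and the mode is major.

A major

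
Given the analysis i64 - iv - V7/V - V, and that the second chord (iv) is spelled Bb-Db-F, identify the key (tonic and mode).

F minor

The chord Bbm is a minor triad rooted on Bb; its label is iv.
iv on Bb implies Bb is the subdominant; that puts the tonic at F, and the lowercase numeral fits minor mode.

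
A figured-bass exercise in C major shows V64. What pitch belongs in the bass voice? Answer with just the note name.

D

V in C major has root G; the chord is G-B-D.
The figure 64 means second inversion — the fifth is in the bass.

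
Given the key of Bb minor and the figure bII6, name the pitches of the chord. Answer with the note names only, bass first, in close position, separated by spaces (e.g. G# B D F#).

Eb Gb Cb

Scale degree 2 in Bb minor is C; lowering it a half step gives Cb. bII6 is the Neapolitan sixth — a major triad on the lowered second degree, here in its customary first inversion.
So the chord is Cb-Eb-Gb.
The figured bass 6 indicates first inversion, placing the third (Eb) in the bass: Eb-Gb-Cb.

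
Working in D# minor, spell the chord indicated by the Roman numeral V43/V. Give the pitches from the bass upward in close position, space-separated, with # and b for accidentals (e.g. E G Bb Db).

B# D# E# G##

V43/V is a secondary dominant — the dominant seventh of V. V in D# minor is A#, so the applied chord's root is E#, a perfect fifth above.
Building a dominant seventh chord on E# gives E#-G##-B#-D#.
With the 43 figure the chord is in second inversion; from the bass B# upward in close position it reads B#-D#-E#-G##.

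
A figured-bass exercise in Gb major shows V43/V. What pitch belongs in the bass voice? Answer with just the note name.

Eb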